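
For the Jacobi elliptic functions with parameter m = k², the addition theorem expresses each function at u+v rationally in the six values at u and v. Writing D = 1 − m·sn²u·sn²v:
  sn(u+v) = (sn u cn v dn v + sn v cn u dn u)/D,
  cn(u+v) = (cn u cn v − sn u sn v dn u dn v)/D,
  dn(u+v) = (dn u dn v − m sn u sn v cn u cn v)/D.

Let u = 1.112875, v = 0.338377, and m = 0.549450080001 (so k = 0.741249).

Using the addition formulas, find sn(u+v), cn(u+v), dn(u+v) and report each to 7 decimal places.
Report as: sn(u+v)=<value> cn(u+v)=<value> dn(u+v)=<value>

sn(u+v)=0.9536769 cn(u+v)=0.3008328 dn(u+v)=0.7073015

sn u = 0.8494688444422257, cn u = 0.5276387801536101, dn u = 0.7768644000553187
sn v = 0.3286929164131889, cn v = 0.944436851621003, dn v = 0.9698649104437021
m = k² = 0.549450080001
D = 1 − m·sn²u·sn²v = 0.9571644999865413
sn(u+v) = (sn u·cn v·dn v + sn v·cn u·dn u)/D = 0.912825682649993/0.9571644999865413 = 0.9536769099384988
cn(u+v) = (cn u·cn v − sn u·sn v·dn u·dn v)/D = 0.2879464414245467/0.9571644999865413 = 0.3008327632591843
dn(u+v) = (dn u·dn v − m·sn u·sn v·cn u·cn v)/D = 0.6770038415514406/0.9571644999865413 = 0.7073014529487459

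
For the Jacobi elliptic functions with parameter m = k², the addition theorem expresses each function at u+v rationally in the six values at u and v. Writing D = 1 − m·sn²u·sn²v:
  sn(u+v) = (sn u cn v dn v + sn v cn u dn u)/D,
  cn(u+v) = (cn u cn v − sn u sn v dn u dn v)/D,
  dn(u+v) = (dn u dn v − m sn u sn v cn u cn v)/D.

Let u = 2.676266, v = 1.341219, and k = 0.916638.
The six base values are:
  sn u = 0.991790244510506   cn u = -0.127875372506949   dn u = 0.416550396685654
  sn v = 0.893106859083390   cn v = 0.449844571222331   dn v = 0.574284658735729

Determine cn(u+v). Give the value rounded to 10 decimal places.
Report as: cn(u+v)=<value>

cn(u+v)=-0.7906331298

m = k² = 0.840225223044
D = 1 − m·sn²u·sn²v = 0.3407620070617866
cn(u+v) = (cn u·cn v − sn u·sn v·dn u·dn v)/D = -0.2694177321771341/0.3407620070617866 = -0.7906331298497239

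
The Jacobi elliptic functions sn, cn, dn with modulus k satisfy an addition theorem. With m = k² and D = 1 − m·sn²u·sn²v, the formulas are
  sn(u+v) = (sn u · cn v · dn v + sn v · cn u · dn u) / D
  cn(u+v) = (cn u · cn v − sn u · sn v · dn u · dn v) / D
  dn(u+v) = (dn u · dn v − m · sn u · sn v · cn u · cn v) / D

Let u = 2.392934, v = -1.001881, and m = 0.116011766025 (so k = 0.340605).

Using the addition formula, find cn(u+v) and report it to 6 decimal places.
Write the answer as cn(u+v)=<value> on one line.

sn u = 0.7420448185952698, cn u = -0.6703502720189746, dn u = 0.9675331424723117
sn v = -0.8338306534364894, cn v = 0.5520203269714596, dn v = 0.9588222393098369
m = k² = 0.116011766025
D = 1 − m·sn²u·sn²v = 0.9555861905191433
cn(u+v) = (cn u·cn v − sn u·sn v·dn u·dn v)/D = 0.2039530903185276/0.9555861905191433 = 0.2134324379548909

cn(u+v)=0.213432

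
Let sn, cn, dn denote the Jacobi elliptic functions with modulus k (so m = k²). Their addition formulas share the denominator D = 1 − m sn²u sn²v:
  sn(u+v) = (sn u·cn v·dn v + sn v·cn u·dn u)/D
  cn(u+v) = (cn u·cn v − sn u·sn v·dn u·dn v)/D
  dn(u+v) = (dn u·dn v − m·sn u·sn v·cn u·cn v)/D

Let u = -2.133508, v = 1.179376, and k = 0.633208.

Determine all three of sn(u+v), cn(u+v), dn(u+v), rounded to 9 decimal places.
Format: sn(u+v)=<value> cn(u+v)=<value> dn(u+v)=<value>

sn u = -0.9617959079697852, cn u = -0.2737674769080077, dn u = 0.7931572733221729
sn v = 0.8896745824202857, cn v = 0.456595156999382, dn v = 0.8262189983495386
m = k² = 0.400952371264
D = 1 − m·sn²u·sn²v = 0.7064236932949778
sn(u+v) = (sn u·cn v·dn v + sn v·cn u·dn u)/D = -0.5560197224087873/0.7064236932949778 = -0.787090987584717
cn(u+v) = (cn u·cn v − sn u·sn v·dn u·dn v)/D = 0.4357482102556154/0.7064236932949778 = 0.6168369130190855
dn(u+v) = (dn u·dn v − m·sn u·sn v·cn u·cn v)/D = 0.612435162801176/0.7064236932949778 = 0.8669516164507304

sn(u+v)=-0.787090988 cn(u+v)=0.616836913 dn(u+v)=0.866951616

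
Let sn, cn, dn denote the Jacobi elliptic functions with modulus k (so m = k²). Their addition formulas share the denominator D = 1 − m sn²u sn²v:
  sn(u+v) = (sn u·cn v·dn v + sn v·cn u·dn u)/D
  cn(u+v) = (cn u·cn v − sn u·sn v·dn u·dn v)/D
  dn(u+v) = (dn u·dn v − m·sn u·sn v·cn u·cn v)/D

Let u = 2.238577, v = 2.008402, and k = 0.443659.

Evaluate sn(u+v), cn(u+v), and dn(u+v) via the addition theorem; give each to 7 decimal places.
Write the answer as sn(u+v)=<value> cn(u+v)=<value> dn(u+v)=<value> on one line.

sn(u+v)=-0.7887332 cn(u+v)=-0.6147357 dn(u+v)=0.9367764

sn u = 0.8649496339867982, cn u = -0.5018586759896692, dn u = 0.9234400620119915
sn v = 0.9507211870140449, cn v = -0.3100471328082321, dn v = 0.906690754895044
m = k² = 0.196833308281
D = 1 − m·sn²u·sn²v = 0.8668973889173875
sn(u+v) = (sn u·cn v·dn v + sn v·cn u·dn u)/D = -0.6837507437134266/0.8668973889173875 = -0.7887331908650907
cn(u+v) = (cn u·cn v − sn u·sn v·dn u·dn v)/D = -0.5329127540068077/0.8668973889173875 = -0.6147356778549399
dn(u+v) = (dn u·dn v − m·sn u·sn v·cn u·cn v)/D = 0.8120889995172343/0.8668973889173875 = 0.936776381956116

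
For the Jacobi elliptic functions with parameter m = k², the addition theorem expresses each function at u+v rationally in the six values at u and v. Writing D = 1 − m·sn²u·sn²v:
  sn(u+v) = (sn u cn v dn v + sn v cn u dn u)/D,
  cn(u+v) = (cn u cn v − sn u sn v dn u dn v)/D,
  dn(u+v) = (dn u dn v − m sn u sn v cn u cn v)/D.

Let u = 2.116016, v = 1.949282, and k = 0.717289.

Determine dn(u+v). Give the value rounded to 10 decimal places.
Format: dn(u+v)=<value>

dn(u+v)=0.9727568170

sn u = 0.9847722273673924, cn u = -0.1738495332345327, dn u = 0.7078465015280415
sn v = 0.99833745142294, cn v = -0.05763968326031015, dn v = 0.6980013198495575
m = k² = 0.514503509521
D = 1 − m·sn²u·sn²v = 0.5027043588832026
dn(u+v) = (dn u·dn v − m·sn u·sn v·cn u·cn v)/D = 0.4890090920353739/0.5027043588832026 = 0.9727568169922898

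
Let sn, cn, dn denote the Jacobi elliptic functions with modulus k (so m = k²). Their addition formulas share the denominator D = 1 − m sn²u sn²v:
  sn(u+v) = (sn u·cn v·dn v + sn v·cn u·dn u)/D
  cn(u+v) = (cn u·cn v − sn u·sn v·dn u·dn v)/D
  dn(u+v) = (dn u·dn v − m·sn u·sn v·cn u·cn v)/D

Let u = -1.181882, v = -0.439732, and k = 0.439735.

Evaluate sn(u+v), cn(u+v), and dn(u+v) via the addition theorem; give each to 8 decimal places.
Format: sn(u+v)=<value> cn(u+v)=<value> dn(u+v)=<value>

sn u = -0.9093535006874472, cn u = 0.416024291102677, dn u = 0.9165698745678795
sn v = -0.4233138110299536, cn v = 0.9059831220234165, dn v = 0.9825221139494418
m = k² = 0.193366870225
D = 1 − m·sn²u·sn²v = 0.9713468462648495
sn(u+v) = (sn u·cn v·dn v + sn v·cn u·dn u)/D = -0.970875657713386/0.9713468462648495 = -0.9995149121518484
cn(u+v) = (cn u·cn v − sn u·sn v·dn u·dn v)/D = 0.0302514959674601/0.9713468462648495 = 0.03114386594632713
dn(u+v) = (dn u·dn v − m·sn u·sn v·cn u·cn v)/D = 0.8724947978603895/0.9713468462648495 = 0.8982319767809214

sn(u+v)=-0.99951491 cn(u+v)=0.03114387 dn(u+v)=0.89823198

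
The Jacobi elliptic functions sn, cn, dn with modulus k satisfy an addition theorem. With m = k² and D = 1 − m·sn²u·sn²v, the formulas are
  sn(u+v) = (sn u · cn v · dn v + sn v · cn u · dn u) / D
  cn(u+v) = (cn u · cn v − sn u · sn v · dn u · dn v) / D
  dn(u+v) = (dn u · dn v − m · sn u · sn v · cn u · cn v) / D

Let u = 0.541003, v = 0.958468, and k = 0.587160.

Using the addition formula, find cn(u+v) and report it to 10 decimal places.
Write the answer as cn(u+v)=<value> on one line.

cn(u+v)=0.1949354805

sn u = 0.5076505841051299, cn u = 0.8615630472912127, dn u = 0.9545433531742262
sn v = 0.7935461133398673, cn v = 0.6085101198856027, dn v = 0.8848170888693981
m = k² = 0.3447568656
D = 1 − m·sn²u·sn²v = 0.9440516810780909
cn(u+v) = (cn u·cn v − sn u·sn v·dn u·dn v)/D = 0.1840291680603339/0.9440516810780909 = 0.1949354804921016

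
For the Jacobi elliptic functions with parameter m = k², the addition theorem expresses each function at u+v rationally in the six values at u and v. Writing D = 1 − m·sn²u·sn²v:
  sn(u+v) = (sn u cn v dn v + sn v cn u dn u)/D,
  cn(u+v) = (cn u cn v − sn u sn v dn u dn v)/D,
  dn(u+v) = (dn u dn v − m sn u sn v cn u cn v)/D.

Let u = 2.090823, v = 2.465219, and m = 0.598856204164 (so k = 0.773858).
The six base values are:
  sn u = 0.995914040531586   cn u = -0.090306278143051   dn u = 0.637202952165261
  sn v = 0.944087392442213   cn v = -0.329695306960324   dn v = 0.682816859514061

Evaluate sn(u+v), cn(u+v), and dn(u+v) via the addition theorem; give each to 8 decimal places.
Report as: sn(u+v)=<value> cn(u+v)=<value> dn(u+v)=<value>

m = k² = 0.598856204164
D = 1 − m·sn²u·sn²v = 0.4705918051978884
sn(u+v) = (sn u·cn v·dn v + sn v·cn u·dn u)/D = -0.278527700691762/0.4705918051978884 = -0.5918668740409503
cn(u+v) = (cn u·cn v − sn u·sn v·dn u·dn v)/D = -0.3793138108041514/0.4705918051978884 = -0.8060357333350637
dn(u+v) = (dn u·dn v − m·sn u·sn v·cn u·cn v)/D = 0.4183285456614624/0.4705918051978884 = 0.8889414159805677

sn(u+v)=-0.59186687 cn(u+v)=-0.80603573 dn(u+v)=0.88894142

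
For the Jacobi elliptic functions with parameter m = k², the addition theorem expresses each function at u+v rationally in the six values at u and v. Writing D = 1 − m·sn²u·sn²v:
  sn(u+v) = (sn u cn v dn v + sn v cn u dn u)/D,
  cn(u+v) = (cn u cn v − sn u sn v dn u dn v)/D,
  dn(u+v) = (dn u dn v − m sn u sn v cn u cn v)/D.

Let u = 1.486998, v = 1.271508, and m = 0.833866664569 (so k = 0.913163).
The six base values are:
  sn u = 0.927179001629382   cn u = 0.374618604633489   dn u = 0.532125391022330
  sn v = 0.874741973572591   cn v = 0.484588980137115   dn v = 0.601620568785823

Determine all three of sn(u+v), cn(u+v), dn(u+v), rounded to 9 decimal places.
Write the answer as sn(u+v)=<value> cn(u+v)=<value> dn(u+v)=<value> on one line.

sn(u+v)=0.984921377 cn(u+v)=-0.173002546 dn(u+v)=0.437139412

m = k² = 0.833866664569
D = 1 − m·sn²u·sn²v = 0.4514910485457994
sn(u+v) = (sn u·cn v·dn v + sn v·cn u·dn u)/D = 0.4446831853176776/0.4514910485457994 = 0.9849213771789073
cn(u+v) = (cn u·cn v − sn u·sn v·dn u·dn v)/D = -0.07810910070349904/0.4514910485457994 = -0.1730025455766608
dn(u+v) = (dn u·dn v − m·sn u·sn v·cn u·cn v)/D = 0.1973645313611143/0.4514910485457994 = 0.4371394117265507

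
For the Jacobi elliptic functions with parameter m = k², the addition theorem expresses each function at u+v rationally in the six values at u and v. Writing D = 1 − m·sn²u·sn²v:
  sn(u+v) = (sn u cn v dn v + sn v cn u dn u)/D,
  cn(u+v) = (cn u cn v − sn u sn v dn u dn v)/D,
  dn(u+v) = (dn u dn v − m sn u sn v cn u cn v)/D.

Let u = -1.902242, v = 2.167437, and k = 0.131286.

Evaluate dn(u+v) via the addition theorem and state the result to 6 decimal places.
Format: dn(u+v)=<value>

dn(u+v)=0.999408

sn u = -0.9486371517163473, cn u = -0.3163661713639685, dn u = 0.9922142393012518
sn v = 0.8335760045347792, cn v = -0.5524047833462648, dn v = 0.9939937493866295
m = k² = 0.017236013796
D = 1 − m·sn²u·sn²v = 0.9892222650263314
dn(u+v) = (dn u·dn v − m·sn u·sn v·cn u·cn v)/D = 0.9886366854361741/0.9892222650263314 = 0.9994080404264438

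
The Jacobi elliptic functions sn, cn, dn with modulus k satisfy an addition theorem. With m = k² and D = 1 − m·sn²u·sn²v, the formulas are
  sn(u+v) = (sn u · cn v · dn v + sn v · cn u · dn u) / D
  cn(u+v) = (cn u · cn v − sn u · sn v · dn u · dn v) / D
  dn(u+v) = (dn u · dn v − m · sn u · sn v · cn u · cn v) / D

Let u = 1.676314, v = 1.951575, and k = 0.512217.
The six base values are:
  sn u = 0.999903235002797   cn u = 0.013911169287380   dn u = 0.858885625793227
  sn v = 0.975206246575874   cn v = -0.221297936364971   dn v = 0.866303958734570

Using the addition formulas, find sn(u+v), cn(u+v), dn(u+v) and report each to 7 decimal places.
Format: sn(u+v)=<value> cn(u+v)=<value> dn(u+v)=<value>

m = k² = 0.262366255089
D = 1 − m·sn²u·sn²v = 0.7505308356937523
sn(u+v) = (sn u·cn v·dn v + sn v·cn u·dn u)/D = -0.1800408623806176/0.7505308356937523 = -0.2398846973611645
cn(u+v) = (cn u·cn v − sn u·sn v·dn u·dn v)/D = -0.7286163758799316/0.7505308356937523 = -0.9708013864699321
dn(u+v) = (dn u·dn v − m·sn u·sn v·cn u·cn v)/D = 0.7448436135838698/0.7505308356937523 = 0.9924224004672299

sn(u+v)=-0.2398847 cn(u+v)=-0.9708014 dn(u+v)=0.9924224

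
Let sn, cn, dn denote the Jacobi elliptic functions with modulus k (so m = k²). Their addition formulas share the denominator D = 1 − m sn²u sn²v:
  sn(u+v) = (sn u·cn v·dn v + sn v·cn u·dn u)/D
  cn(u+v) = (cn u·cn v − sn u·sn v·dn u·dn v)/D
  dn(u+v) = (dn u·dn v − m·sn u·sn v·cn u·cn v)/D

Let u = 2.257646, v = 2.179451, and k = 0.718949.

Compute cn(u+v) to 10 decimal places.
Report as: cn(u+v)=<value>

sn u = 0.9627339220181399, cn u = -0.2704503566194174, dn u = 0.7217473617728046
sn v = 0.9763731399057061, cn v = -0.2160913965679164, dn v = 0.7122139138180673
m = k² = 0.516887664601
D = 1 − m·sn²u·sn²v = 0.5432901651998729
cn(u+v) = (cn u·cn v − sn u·sn v·dn u·dn v)/D = -0.4247478035331198/0.5432901651998729 = -0.7818065386419388

cn(u+v)=-0.7818065386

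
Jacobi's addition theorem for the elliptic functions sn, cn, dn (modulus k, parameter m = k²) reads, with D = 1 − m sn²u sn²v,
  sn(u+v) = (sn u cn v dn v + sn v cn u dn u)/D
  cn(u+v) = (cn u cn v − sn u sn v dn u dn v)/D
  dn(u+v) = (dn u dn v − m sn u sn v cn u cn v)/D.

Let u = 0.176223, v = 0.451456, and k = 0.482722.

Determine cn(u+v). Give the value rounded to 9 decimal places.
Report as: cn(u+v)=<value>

cn(u+v)=0.814556666

sn u = 0.1751044491857544, cn u = 0.9845498625642855, dn u = 0.9964212087099097
sn v = 0.4331927770414961, cn v = 0.9013012914220619, dn v = 0.9778917648350427
m = k² = 0.233020529284
D = 1 − m·sn²u·sn²v = 0.9986592402619508
cn(u+v) = (cn u·cn v − sn u·sn v·dn u·dn v)/D = 0.8134645416169488/0.9986592402619508 = 0.8145566663996169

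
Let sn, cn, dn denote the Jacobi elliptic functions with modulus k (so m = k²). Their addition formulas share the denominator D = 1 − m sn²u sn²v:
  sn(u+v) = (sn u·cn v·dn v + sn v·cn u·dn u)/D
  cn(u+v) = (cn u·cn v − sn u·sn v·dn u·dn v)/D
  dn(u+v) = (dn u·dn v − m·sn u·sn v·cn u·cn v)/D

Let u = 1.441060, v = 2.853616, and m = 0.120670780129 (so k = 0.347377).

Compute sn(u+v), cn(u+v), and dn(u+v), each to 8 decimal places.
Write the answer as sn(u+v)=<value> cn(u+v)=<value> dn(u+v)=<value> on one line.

sn(u+v)=-0.85863073 cn(u+v)=-0.51259464 dn(u+v)=0.95448199

sn u = 0.9856694430838721, cn u = 0.1686883190109184, dn u = 0.9395546803132072
sn v = 0.3789155937105716, cn v = -0.9254312361504582, dn v = 0.9912993736124108
m = k² = 0.120670780129
D = 1 − m·sn²u·sn²v = 0.9831674596793106
sn(u+v) = (sn u·cn v·dn v + sn v·cn u·dn u)/D = -0.8441777946935845/0.9831674596793106 = -0.8586307310953297
cn(u+v) = (cn u·cn v − sn u·sn v·dn u·dn v)/D = -0.5039663726068884/0.9831674596793106 = -0.5125946425965644
dn(u+v) = (dn u·dn v − m·sn u·sn v·cn u·cn v)/D = 0.9384156295148913/0.9831674596793106 = 0.9544819860301149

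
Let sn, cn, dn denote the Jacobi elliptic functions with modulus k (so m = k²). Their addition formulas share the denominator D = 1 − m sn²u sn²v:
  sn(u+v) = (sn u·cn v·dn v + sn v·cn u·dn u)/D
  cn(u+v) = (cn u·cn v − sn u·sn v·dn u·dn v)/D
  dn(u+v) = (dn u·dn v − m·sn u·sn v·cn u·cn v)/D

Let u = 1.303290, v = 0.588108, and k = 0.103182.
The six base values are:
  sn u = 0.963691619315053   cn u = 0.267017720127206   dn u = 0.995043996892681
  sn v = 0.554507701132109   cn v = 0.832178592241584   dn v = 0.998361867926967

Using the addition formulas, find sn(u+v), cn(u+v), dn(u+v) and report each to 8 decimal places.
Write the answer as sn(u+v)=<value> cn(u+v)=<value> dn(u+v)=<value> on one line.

m = k² = 0.010646525124
D = 1 − m·sn²u·sn²v = 0.9969598206004034
sn(u+v) = (sn u·cn v·dn v + sn v·cn u·dn u)/D = 0.9479793924955971/0.9969598206004034 = 0.9508702085152152
cn(u+v) = (cn u·cn v − sn u·sn v·dn u·dn v)/D = -0.3086485951616614/0.9969598206004034 = -0.3095898037052112
dn(u+v) = (dn u·dn v − m·sn u·sn v·cn u·cn v)/D = 0.9921497997536612/0.9969598206004034 = 0.9951753112338616

sn(u+v)=0.95087021 cn(u+v)=-0.30958980 dn(u+v)=0.99517531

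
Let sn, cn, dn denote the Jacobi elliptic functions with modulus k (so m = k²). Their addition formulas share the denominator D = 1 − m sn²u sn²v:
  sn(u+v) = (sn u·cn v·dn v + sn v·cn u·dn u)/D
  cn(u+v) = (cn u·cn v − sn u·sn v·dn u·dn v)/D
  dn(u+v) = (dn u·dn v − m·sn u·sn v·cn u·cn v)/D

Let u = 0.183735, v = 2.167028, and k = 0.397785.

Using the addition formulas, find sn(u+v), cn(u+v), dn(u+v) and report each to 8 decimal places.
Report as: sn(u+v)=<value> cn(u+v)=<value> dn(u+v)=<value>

sn(u+v)=0.78943439 cn(u+v)=-0.61383495 dn(u+v)=0.94941466

sn u = 0.1825432703819164, cn u = 0.983197820602891, dn u = 0.9973601936559361
sn v = 0.8834073431476334, cn v = -0.4686058749875416, dn v = 0.9362230982163994
m = k² = 0.158232906225
D = 1 − m·sn²u·sn²v = 0.9958851835397319
sn(u+v) = (sn u·cn v·dn v + sn v·cn u·dn u)/D = 0.7861860146502578/0.9958851835397319 = 0.7894343922819212
cn(u+v) = (cn u·cn v − sn u·sn v·dn u·dn v)/D = -0.6113091273343709/0.9958851835397319 = -0.6138349454718864
dn(u+v) = (dn u·dn v − m·sn u·sn v·cn u·cn v)/D = 0.9455079942045145/0.9958851835397319 = 0.9494146612803708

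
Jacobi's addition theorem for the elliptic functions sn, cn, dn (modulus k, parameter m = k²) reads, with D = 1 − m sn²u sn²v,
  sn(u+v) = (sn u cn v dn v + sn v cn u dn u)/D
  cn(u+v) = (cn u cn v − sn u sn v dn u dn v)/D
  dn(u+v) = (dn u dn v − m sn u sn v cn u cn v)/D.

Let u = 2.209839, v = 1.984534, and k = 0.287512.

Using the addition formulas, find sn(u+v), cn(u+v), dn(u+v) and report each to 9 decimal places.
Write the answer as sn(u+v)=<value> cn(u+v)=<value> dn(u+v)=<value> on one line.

sn u = 0.8352716175721064, cn u = -0.5498375440786822, dn u = 0.9707356400823875
sn v = 0.9343567398711864, cn v = -0.3563389996299706, dn v = 0.9632409919484358
m = k² = 0.082663150144
D = 1 − m·sn²u·sn²v = 0.9496507685672114
sn(u+v) = (sn u·cn v·dn v + sn v·cn u·dn u)/D = -0.7854089205595407/0.9496507685672114 = -0.8270502657987935
cn(u+v) = (cn u·cn v − sn u·sn v·dn u·dn v)/D = -0.5338252614346687/0.9496507685672114 = -0.5621279728337179
dn(u+v) = (dn u·dn v − m·sn u·sn v·cn u·cn v)/D = 0.9224122714608026/0.9496507685672114 = 0.9713173536967648

sn(u+v)=-0.827050266 cn(u+v)=-0.562127973 dn(u+v)=0.971317354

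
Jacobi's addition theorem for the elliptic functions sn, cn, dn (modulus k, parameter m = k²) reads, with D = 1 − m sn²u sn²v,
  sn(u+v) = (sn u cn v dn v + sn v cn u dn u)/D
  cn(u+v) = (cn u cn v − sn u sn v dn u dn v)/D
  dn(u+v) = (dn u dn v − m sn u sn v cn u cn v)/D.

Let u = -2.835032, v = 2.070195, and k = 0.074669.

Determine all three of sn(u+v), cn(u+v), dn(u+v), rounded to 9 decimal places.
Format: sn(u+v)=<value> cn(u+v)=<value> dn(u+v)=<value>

sn(u+v)=-0.692152617 cn(u+v)=0.721751172 dn(u+v)=0.998663575

sn u = -0.3059403594600282, cn u = -0.9520506795614762, dn u = 0.9997390358253731
sn v = 0.8795300083876365, cn v = -0.4758434241908194, dn v = 0.9978411571098023
m = k² = 0.005575459561
D = 1 − m·sn²u·sn²v = 0.999596302984577
sn(u+v) = (sn u·cn v·dn v + sn v·cn u·dn u)/D = -0.6918731974391521/0.999596302984577 = -0.6921526173850077
cn(u+v) = (cn u·cn v − sn u·sn v·dn u·dn v)/D = 0.7214598031808551/0.999596302984577 = 0.7217511719748595
dn(u+v) = (dn u·dn v − m·sn u·sn v·cn u·cn v)/D = 0.998260417149462/0.999596302984577 = 0.9986635746539615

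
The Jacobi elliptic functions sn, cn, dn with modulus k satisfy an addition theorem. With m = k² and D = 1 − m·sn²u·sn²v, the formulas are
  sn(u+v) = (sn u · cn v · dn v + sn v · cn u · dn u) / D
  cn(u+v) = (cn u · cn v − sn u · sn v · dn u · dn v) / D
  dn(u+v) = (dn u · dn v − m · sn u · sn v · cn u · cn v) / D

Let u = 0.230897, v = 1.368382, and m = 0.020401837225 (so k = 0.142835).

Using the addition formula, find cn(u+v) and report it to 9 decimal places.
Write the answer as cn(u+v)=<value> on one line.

cn(u+v)=-0.020167343

sn u = 0.2288104979961298, cn u = 0.9734709836491086, dn u = 0.9994657959310124
sn v = 0.9783648644289999, cn v = 0.2068869064267349, dn v = 0.9901875610863298
m = k² = 0.020401837225
D = 1 − m·sn²u·sn²v = 0.9989775952316901
cn(u+v) = (cn u·cn v − sn u·sn v·dn u·dn v)/D = -0.02014672391947708/0.9989775952316901 = -0.02016734310723406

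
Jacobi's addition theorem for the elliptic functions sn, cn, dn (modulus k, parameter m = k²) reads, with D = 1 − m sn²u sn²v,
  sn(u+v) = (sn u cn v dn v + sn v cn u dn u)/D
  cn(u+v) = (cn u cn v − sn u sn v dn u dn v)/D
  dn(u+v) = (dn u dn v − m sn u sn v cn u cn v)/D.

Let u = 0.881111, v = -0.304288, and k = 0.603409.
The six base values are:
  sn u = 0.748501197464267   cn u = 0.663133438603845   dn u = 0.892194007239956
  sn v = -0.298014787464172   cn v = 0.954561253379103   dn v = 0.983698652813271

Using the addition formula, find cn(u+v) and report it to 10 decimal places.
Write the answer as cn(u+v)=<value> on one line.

cn(u+v)=0.8440658563

m = k² = 0.364102421281
D = 1 − m·sn²u·sn²v = 0.9818830871804353
cn(u+v) = (cn u·cn v − sn u·sn v·dn u·dn v)/D = 0.82877398874247/0.9818830871804353 = 0.8440658562745676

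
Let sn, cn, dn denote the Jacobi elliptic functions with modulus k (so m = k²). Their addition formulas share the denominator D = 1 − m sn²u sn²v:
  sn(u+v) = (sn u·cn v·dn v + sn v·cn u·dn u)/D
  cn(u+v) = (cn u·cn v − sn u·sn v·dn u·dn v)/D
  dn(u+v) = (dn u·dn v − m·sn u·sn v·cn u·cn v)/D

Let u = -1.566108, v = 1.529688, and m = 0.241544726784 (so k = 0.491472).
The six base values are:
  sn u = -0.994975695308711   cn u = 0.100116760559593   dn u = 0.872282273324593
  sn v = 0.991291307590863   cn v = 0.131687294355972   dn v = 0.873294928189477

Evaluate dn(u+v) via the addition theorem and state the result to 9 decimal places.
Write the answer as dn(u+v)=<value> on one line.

m = k² = 0.241544726784
D = 1 − m·sn²u·sn²v = 0.765023137284468
dn(u+v) = (dn u·dn v − m·sn u·sn v·cn u·cn v)/D = 0.7649006422700029/0.765023137284468 = 0.9998398806408655

dn(u+v)=0.999839881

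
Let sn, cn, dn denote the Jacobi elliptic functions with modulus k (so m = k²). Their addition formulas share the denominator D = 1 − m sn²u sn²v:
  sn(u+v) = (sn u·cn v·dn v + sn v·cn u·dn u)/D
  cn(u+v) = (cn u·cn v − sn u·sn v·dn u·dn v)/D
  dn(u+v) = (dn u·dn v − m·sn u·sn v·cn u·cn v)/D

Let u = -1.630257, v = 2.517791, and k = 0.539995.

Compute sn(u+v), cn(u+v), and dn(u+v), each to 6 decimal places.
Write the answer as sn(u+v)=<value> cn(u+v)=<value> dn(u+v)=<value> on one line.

sn(u+v)=0.756969 cn(u+v)=0.653451 dn(u+v)=0.912642

sn u = -0.9978029310420611, cn u = 0.06625187396498154, dn u = 0.842428216112946
sn v = 0.7644763547466797, cn v = -0.6446517688126115, dn v = 0.9108156175648299
m = k² = 0.291594600025
D = 1 − m·sn²u·sn²v = 0.8303330932091178
sn(u+v) = (sn u·cn v·dn v + sn v·cn u·dn u)/D = 0.628536167130463/0.8303330932091178 = 0.7569687060180406
cn(u+v) = (cn u·cn v − sn u·sn v·dn u·dn v)/D = 0.54258209727853/0.8303330932091178 = 0.6534511290902888
dn(u+v) = (dn u·dn v − m·sn u·sn v·cn u·cn v)/D = 0.7577970373095729/0.8303330932091178 = 0.9126422197395464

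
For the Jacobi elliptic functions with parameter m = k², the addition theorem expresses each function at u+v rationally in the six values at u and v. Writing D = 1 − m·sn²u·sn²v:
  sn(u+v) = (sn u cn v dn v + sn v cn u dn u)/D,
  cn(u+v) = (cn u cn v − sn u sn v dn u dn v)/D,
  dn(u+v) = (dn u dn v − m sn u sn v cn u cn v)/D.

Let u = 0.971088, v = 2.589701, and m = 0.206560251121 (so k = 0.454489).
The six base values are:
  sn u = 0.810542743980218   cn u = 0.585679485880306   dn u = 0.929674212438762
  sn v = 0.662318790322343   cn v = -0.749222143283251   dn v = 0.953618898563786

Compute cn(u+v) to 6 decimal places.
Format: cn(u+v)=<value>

cn(u+v)=-0.972641

m = k² = 0.206560251121
D = 1 − m·sn²u·sn²v = 0.9404704293469778
cn(u+v) = (cn u·cn v − sn u·sn v·dn u·dn v)/D = -0.9147401231831422/0.9404704293469778 = -0.9726410258516032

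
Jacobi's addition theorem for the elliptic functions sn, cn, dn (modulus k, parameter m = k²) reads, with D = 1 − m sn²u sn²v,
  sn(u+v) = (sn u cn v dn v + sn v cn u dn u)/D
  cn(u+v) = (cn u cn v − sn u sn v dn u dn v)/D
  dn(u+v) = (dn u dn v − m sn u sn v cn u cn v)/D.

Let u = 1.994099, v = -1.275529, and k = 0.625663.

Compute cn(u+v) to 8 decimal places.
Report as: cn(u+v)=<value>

sn u = 0.9848833318407094, cn u = -0.1732190020244402, dn u = 0.7875857565811161
sn v = -0.9237380720050569, cn v = 0.383024769862708, dn v = 0.8160730737042032
m = k² = 0.391454189569
D = 1 − m·sn²u·sn²v = 0.6759976146648024
cn(u+v) = (cn u·cn v − sn u·sn v·dn u·dn v)/D = 0.5183897746393229/0.6759976146648024 = 0.766851484966215

cn(u+v)=0.76685148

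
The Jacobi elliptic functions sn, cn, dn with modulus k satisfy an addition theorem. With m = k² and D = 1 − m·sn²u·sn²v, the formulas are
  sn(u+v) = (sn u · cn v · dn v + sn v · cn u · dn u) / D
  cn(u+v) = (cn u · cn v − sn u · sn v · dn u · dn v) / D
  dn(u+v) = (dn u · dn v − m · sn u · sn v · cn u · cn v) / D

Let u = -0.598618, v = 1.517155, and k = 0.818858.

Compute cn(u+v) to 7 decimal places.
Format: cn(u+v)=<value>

sn u = -0.5450907559336333, cn u = 0.8383770439341121, dn u = 0.8948575070689409
sn v = 0.9537006689081984, cn v = 0.3007574340295764, dn v = 0.6245992693919065
m = k² = 0.670528424164
D = 1 − m·sn²u·sn²v = 0.8187913182091183
cn(u+v) = (cn u·cn v − sn u·sn v·dn u·dn v)/D = 0.5427084195670622/0.8187913182091183 = 0.662816529068833

cn(u+v)=0.6628165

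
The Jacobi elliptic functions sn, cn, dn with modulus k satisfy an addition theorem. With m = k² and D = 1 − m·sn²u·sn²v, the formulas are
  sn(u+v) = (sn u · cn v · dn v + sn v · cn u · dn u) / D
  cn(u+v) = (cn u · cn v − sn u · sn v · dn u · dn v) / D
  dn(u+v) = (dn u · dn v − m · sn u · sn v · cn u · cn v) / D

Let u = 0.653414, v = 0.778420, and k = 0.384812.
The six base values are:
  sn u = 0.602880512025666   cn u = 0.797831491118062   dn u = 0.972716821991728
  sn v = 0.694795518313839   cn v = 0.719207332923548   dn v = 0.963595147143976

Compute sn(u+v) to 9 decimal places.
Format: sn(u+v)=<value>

sn(u+v)=0.982545516

m = k² = 0.148080275344
D = 1 − m·sn²u·sn²v = 0.974017931622453
sn(u+v) = (sn u·cn v·dn v + sn v·cn u·dn u)/D = 0.9570169507543917/0.974017931622453 = 0.9825455155227561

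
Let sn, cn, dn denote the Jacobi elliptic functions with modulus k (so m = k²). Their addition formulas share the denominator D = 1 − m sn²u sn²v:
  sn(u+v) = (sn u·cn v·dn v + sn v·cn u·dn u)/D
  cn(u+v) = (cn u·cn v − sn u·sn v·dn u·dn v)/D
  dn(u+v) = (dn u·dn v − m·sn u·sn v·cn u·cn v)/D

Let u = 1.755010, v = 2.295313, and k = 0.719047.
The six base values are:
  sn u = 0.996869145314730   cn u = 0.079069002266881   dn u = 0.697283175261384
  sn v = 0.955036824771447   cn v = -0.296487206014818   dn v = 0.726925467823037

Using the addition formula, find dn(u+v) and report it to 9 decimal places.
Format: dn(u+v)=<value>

m = k² = 0.517028588209
D = 1 − m·sn²u·sn²v = 0.5313689061543728
dn(u+v) = (dn u·dn v − m·sn u·sn v·cn u·cn v)/D = 0.5184123466685157/0.5313689061543728 = 0.9756166397096389

dn(u+v)=0.975616640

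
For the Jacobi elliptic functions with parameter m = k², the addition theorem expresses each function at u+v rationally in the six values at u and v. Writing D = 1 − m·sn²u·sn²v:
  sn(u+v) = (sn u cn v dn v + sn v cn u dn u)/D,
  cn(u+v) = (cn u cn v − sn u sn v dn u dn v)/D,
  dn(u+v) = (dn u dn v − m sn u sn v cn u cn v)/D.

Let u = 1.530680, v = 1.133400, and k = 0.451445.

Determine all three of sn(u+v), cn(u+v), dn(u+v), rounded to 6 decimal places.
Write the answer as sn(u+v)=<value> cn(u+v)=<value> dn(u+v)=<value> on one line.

sn(u+v)=0.605287 cn(u+v)=-0.796007 dn(u+v)=0.961942

sn u = 0.993182058749165, cn u = 0.1165735741013809, dn u = 0.8938495211687119
sn v = 0.8890434195897986, cn v = 0.457822889427863, dn v = 0.9159229230012908
m = k² = 0.203802588025
D = 1 − m·sn²u·sn²v = 0.8411038517907871
sn(u+v) = (sn u·cn v·dn v + sn v·cn u·dn u)/D = 0.5091091513034309/0.8411038517907871 = 0.6052869098381739
cn(u+v) = (cn u·cn v − sn u·sn v·dn u·dn v)/D = -0.6695248774738685/0.8411038517907871 = -0.7960073848768957
dn(u+v) = (dn u·dn v − m·sn u·sn v·cn u·cn v)/D = 0.8090931114694007/0.8411038517907871 = 0.9619419881941658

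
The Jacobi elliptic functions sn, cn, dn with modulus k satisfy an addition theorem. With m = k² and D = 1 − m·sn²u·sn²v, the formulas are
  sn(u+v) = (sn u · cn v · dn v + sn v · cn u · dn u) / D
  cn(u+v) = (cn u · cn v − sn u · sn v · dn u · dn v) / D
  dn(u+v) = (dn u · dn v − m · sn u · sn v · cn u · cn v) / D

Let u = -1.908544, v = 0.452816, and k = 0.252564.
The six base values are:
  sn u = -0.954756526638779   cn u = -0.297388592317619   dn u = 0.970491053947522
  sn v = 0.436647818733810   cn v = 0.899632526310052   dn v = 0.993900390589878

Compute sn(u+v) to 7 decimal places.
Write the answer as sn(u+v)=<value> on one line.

m = k² = 0.063788574096
D = 1 − m·sn²u·sn²v = 0.9889135945902073
sn(u+v) = (sn u·cn v·dn v + sn v·cn u·dn u)/D = -0.9797131115073084/0.9889135945902073 = -0.9906963731379267

sn(u+v)=-0.9906964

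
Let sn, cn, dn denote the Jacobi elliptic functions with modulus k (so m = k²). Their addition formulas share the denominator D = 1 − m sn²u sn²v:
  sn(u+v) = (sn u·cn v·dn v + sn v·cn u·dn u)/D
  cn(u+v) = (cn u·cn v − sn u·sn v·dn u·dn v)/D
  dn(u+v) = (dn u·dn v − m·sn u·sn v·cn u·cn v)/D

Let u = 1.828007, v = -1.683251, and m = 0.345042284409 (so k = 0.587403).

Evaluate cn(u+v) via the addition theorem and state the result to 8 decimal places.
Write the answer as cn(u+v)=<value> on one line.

sn u = 0.9975321055301577, cn u = -0.07021181123265709, dn u = 0.8103447846447842
sn v = -0.9988994549632434, cn v = 0.04690286637440469, dn v = 0.8097634017558183
m = k² = 0.345042284409
D = 1 − m·sn²u·sn²v = 0.657413979339484
cn(u+v) = (cn u·cn v − sn u·sn v·dn u·dn v)/D = 0.6505546308582668/0.657413979339484 = 0.9895661657695371

cn(u+v)=0.98956617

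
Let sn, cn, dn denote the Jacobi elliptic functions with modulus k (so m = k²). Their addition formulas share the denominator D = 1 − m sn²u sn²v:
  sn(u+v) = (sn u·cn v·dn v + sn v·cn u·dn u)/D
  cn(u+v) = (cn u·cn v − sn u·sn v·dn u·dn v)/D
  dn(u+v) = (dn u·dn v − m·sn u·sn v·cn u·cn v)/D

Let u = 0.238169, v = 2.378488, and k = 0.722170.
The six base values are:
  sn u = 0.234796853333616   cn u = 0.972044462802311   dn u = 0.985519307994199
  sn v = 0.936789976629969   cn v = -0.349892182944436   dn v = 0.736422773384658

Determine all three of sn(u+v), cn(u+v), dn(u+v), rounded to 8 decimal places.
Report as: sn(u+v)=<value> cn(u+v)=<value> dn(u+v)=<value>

sn(u+v)=0.85857908 cn(u+v)=-0.51268115 dn(u+v)=0.78457016

m = k² = 0.5215295089
D = 1 − m·sn²u·sn²v = 0.9747682192799311
sn(u+v) = (sn u·cn v·dn v + sn v·cn u·dn u)/D = 0.8369155997416874/0.9747682192799311 = 0.8585790787885181
cn(u+v) = (cn u·cn v − sn u·sn v·dn u·dn v)/D = -0.4997452953527222/0.9747682192799311 = -0.5126811538048378
dn(u+v) = (dn u·dn v − m·sn u·sn v·cn u·cn v)/D = 0.7647740554684361/0.9747682192799311 = 0.7845701576456613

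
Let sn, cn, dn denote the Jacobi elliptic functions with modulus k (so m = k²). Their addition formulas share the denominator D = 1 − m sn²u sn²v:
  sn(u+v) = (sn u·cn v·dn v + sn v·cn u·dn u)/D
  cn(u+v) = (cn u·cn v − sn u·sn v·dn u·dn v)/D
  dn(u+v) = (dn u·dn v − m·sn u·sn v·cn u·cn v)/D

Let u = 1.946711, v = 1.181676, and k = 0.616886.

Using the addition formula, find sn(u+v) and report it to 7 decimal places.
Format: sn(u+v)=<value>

sn(u+v)=0.3859327

sn u = 0.9896647633556036, cn u = -0.1434003353283986, dn u = 0.7920082879382799
sn v = 0.8924529596314751, cn v = 0.4511404602172374, dn v = 0.8348076403704441
m = k² = 0.380548336996
D = 1 − m·sn²u·sn²v = 0.7031365625383986
sn(u+v) = (sn u·cn v·dn v + sn v·cn u·dn u)/D = 0.2713634135358331/0.7031365625383986 = 0.3859327305583171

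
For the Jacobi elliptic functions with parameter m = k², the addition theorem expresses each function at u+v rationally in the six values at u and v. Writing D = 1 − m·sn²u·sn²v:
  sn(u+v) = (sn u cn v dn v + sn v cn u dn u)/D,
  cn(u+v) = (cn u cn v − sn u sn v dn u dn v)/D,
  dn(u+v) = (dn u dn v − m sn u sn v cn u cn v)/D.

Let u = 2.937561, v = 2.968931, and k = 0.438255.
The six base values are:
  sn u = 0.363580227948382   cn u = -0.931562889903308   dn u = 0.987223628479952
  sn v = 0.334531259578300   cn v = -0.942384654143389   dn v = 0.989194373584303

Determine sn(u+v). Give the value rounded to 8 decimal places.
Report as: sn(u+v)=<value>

m = k² = 0.192067445025
D = 1 − m·sn²u·sn²v = 0.9971586306860045
sn(u+v) = (sn u·cn v·dn v + sn v·cn u·dn u)/D = -0.6465853873938489/0.9971586306860045 = -0.6484278102763092

sn(u+v)=-0.64842781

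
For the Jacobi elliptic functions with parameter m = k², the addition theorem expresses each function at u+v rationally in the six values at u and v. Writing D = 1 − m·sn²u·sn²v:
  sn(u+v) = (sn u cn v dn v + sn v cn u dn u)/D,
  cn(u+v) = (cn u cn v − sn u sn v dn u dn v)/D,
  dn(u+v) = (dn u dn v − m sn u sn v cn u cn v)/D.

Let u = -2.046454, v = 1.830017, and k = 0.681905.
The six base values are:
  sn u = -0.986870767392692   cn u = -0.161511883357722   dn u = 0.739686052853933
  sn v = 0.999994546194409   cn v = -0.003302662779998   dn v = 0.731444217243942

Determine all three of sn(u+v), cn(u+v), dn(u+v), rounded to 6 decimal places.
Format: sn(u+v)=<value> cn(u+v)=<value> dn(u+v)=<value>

m = k² = 0.464994429025
D = 1 − m·sn²u·sn²v = 0.5471403964435166
sn(u+v) = (sn u·cn v·dn v + sn v·cn u·dn u)/D = -0.1170834388078791/0.5471403964435166 = -0.213991581628658
cn(u+v) = (cn u·cn v − sn u·sn v·dn u·dn v)/D = 0.5344661652315235/0.5471403964435166 = 0.9768355045718114
dn(u+v) = (dn u·dn v − m·sn u·sn v·cn u·cn v)/D = 0.5412838650617845/0.5471403964435166 = 0.9892961086042992

sn(u+v)=-0.213992 cn(u+v)=0.976836 dn(u+v)=0.989296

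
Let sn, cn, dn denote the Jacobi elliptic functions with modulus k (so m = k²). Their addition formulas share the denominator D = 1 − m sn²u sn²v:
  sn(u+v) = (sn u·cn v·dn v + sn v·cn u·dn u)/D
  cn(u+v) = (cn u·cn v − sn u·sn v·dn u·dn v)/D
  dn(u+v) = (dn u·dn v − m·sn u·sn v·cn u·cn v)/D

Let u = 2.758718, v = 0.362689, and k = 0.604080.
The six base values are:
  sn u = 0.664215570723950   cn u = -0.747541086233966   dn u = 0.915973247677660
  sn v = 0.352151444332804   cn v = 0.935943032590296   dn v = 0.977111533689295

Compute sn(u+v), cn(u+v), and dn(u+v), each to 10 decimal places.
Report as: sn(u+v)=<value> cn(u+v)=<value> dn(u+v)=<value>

m = k² = 0.3649126464
D = 1 − m·sn²u·sn²v = 0.9800351538925061
sn(u+v) = (sn u·cn v·dn v + sn v·cn u·dn u)/D = 0.3663110837789227/0.9800351538925061 = 0.3737734124373064
cn(u+v) = (cn u·cn v − sn u·sn v·dn u·dn v)/D = -0.9090022512435374/0.9800351538925061 = -0.927520046228097
dn(u+v) = (dn u·dn v − m·sn u·sn v·cn u·cn v)/D = 0.954726941914672/0.9800351538925061 = 0.9741762202332081

sn(u+v)=0.3737734124 cn(u+v)=-0.9275200462 dn(u+v)=0.9741762202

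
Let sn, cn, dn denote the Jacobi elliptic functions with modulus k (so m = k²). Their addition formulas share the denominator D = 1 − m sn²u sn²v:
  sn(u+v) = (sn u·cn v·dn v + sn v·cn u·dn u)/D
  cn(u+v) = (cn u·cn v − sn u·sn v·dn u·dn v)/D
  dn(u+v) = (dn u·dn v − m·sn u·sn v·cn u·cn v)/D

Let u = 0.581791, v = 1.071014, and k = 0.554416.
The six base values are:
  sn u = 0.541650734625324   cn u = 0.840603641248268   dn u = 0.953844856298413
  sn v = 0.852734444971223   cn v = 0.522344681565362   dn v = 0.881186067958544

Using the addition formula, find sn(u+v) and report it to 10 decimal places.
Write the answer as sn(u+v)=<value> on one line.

m = k² = 0.307377101056
D = 1 − m·sn²u·sn²v = 0.9344250760756582
sn(u+v) = (sn u·cn v·dn v + sn v·cn u·dn u)/D = 0.9330396805126288/0.9344250760756582 = 0.9985173818655984

sn(u+v)=0.9985173819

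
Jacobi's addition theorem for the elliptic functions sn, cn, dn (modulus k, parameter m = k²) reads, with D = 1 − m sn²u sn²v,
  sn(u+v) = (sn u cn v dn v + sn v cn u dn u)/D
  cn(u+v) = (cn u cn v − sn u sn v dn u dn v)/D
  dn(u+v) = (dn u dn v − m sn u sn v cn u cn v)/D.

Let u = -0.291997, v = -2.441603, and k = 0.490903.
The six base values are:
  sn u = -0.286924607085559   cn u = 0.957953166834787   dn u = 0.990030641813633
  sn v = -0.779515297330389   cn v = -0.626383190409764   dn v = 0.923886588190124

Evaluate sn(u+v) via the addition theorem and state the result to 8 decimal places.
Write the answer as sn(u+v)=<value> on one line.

sn(u+v)=-0.58024434

m = k² = 0.240985755409
D = 1 − m·sn²u·sn²v = 0.9879447492530806
sn(u+v) = (sn u·cn v·dn v + sn v·cn u·dn u)/D = -0.5732493508151033/0.9879447492530806 = -0.5802443418505935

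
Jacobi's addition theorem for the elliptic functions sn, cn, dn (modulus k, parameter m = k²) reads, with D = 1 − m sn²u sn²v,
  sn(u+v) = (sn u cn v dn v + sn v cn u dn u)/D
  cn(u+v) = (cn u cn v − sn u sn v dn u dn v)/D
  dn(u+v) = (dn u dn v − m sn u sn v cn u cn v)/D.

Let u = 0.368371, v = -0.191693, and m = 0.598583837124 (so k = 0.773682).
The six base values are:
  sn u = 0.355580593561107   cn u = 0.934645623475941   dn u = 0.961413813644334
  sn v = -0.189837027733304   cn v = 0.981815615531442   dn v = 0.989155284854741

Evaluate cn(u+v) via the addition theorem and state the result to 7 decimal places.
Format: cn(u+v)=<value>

m = k² = 0.598583837124
D = 1 − m·sn²u·sn²v = 0.9972725114374207
cn(u+v) = (cn u·cn v − sn u·sn v·dn u·dn v)/D = 0.9818435752437715/0.9972725114374207 = 0.9845288664665884

cn(u+v)=0.9845289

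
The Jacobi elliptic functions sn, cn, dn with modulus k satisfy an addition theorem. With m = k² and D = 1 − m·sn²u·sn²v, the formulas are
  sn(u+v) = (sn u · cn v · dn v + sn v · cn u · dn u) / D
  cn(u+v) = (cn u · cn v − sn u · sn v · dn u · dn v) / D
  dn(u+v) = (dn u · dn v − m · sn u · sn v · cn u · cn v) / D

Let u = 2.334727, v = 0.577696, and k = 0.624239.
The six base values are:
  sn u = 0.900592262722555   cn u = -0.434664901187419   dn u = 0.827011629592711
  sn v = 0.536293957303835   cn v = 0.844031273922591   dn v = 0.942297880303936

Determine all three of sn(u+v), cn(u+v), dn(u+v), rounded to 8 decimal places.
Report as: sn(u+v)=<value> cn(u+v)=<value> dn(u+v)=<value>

m = k² = 0.389674329121
D = 1 − m·sn²u·sn²v = 0.9090999700138636
sn(u+v) = (sn u·cn v·dn v + sn v·cn u·dn u)/D = 0.5234838767037765/0.9090999700138636 = 0.5758265251023971
cn(u+v) = (cn u·cn v − sn u·sn v·dn u·dn v)/D = -0.7432545905074472/0.9090999700138636 = -0.8175719008065886
dn(u+v) = (dn u·dn v − m·sn u·sn v·cn u·cn v)/D = 0.8483384977960886/0.9090999700138636 = 0.9331630467253801

sn(u+v)=0.57582653 cn(u+v)=-0.81757190 dn(u+v)=0.93316305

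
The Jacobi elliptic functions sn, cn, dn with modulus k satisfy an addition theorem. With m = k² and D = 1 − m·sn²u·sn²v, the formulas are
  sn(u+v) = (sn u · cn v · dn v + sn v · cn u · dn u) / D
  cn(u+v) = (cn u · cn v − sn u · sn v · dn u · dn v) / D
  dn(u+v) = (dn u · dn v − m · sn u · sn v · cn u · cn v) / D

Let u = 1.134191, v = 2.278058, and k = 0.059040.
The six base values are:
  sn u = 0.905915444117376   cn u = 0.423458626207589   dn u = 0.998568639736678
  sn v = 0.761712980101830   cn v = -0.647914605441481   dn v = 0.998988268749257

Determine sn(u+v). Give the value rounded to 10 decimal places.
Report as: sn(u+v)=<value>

m = k² = 0.0034857216
D = 1 − m·sn²u·sn²v = 0.998340219196002
sn(u+v) = (sn u·cn v·dn v + sn v·cn u·dn u)/D = -0.2642697647276953/0.998340219196002 = -0.2647091238501048

sn(u+v)=-0.2647091239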